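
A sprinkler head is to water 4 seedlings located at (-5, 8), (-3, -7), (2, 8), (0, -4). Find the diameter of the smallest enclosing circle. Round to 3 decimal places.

The minimum enclosing circle is determined by three boundary points: (-5, 8), (-3, -7), (2, 8).
Their circumcentre is (-1.5, 5/6) with r² = 1145/18.
The farthest remaining point (0, -4) is at distance² 461/18 ≤ 1145/18.
Diameter = 2r = 2√(1145/18) ≈ 15.951.

15.951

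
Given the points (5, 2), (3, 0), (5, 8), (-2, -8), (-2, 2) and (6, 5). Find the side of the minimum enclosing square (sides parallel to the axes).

16

The bounding box has width 8 and height 16.
An axis-aligned square enclosing the set must have side ≥ max(width, height).
So the minimum side is max(8, 16) = 16.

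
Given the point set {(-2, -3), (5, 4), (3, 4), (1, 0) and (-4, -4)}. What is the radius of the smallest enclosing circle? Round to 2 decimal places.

6.02

The farthest pair is (5, 4)–(-4, -4) with squared distance 145. The circle on this segment as diameter has centre (0.5, 0) and r² = 145/4 = 36.25.
Check (-2, -3): distance² to centre = 15.25 ≤ 36.25, so it lies inside.
All remaining points lie in this disk, and no smaller disk contains both endpoints, so this is the minimum enclosing circle.
r = √(36.25) ≈ 6.02.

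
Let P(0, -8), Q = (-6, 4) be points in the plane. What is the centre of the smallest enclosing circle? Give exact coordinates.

The smallest circle enclosing two points has them as diameter endpoints.
Centre = midpoint = (-3, -2); r² = |PQ|²/4 = 180/4 = 45.
Centre = (-3, -2).

(-3, -2)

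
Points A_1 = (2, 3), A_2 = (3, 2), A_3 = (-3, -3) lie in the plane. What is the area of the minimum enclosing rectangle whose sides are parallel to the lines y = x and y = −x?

11

In coordinates u = x + y, v = x − y the rectangle is axis-aligned; the map (x,y)→(u,v) scales areas by 2.
u-values: 5, 5, -6; range = 5 − (-6) = 11.
v-values: -1, 1, 0; range = 1 − (-1) = 2.
Area = (11 × 2) / 2 = 11.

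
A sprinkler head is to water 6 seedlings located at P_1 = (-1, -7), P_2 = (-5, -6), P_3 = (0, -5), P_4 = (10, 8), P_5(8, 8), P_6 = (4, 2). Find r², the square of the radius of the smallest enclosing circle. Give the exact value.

105.25

By Welzl's lemma the MEC is supported by two points (diametrically opposite) or three points (on a circumcircle).
The farthest pair is P_2–P_4 with squared distance 421. The circle on this segment as diameter has centre (2.5, 1) and r² = 421/4 = 105.25.
Check P_1: distance² to centre = 76.25 ≤ 105.25, so it lies inside.
All remaining points lie in this disk, and no smaller disk contains both endpoints, so this is the minimum enclosing circle.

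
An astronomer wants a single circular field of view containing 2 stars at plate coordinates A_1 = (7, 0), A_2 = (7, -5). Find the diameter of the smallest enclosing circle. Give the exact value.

The smallest circle enclosing two points has them as diameter endpoints.
Centre = midpoint = (7, -2.5); r² = |A_1A_2|²/4 = 25/4 = 6.25.
Diameter = 2r = 2√(6.25) = 5.

5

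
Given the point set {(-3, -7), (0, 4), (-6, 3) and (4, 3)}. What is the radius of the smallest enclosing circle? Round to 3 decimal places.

6.372

By Welzl's lemma the MEC is supported by two points (diametrically opposite) or three points (on a circumcircle).
The minimum enclosing circle is determined by three boundary points: (-3, -7), (-6, 3), (4, 3).
Their circumcentre is (-1, -0.95) with r² = 40.6025.
The farthest remaining point (0, 4) is at distance² 25.5025 ≤ 40.6025.
r = √(40.6025) ≈ 6.372.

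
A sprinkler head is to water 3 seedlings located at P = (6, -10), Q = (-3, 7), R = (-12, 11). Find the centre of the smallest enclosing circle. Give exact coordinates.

(-3, 0.5)

Side lengths²: PQ² = 370, PR² = 765, QR² = 97.
Since PR² = 765 ≥ 370 + 97 = 467, the angle opposite PR is not acute, so the smallest enclosing circle has PR as diameter.
Centre = midpoint of PR = (-3, 0.5), r² = 765/4 = 191.25.
Centre = (-3, 0.5).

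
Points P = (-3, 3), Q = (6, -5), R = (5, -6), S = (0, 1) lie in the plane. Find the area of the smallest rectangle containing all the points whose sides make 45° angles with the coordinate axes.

In coordinates u = x + y, v = x − y the rectangle is axis-aligned; the map (x,y)→(u,v) scales areas by 2.
u-values: 0, 1, -1, 1; range = 1 − (-1) = 2.
v-values: -6, 11, 11, -1; range = 11 − (-6) = 17.
Area = (2 × 17) / 2 = 17.

17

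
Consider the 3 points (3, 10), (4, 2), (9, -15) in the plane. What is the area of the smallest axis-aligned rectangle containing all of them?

150

x ranges over [3, 9], width 6.
y ranges over [-15, 10], height 25.
Area = 6 × 25 = 150.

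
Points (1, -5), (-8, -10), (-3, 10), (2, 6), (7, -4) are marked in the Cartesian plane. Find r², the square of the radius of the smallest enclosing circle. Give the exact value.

By Welzl's lemma the MEC is supported by two points (diametrically opposite) or three points (on a circumcircle).
The minimum enclosing circle is determined by three boundary points: (-8, -10), (-3, 10), (7, -4).
Their circumcentre is (-55/18, -11/18) with r² = 18241/162.
The farthest remaining point (2, 6) is at distance² 11221/162 ≤ 18241/162.

18241/162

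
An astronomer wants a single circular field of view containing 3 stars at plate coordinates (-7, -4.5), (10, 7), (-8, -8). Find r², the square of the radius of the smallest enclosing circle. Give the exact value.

137.25

Call the three points A, B, C in the order given.
Side lengths²: AB² = 421.25, AC² = 13.25, BC² = 549.
Since BC² = 549 ≥ 421.25 + 13.25 = 434.5, the angle opposite BC is not acute, so the smallest enclosing circle has BC as diameter.
Centre = midpoint of BC = (1, -0.5), r² = 549/4 = 137.25.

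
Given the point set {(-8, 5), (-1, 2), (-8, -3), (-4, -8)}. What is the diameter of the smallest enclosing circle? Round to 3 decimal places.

13.601

The farthest pair is (-8, 5)–(-4, -8) with squared distance 185. The circle on this segment as diameter has centre (-6, -1.5) and r² = 185/4 = 46.25.
Check (-1, 2): distance² to centre = 37.25 ≤ 46.25, so it lies inside.
All remaining points lie in this disk, and no smaller disk contains both endpoints, so this is the minimum enclosing circle.
Diameter = 2r = 2√(46.25) ≈ 13.601.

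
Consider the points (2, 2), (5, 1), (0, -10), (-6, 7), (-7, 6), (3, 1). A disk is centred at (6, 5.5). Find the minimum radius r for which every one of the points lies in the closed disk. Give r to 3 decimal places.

16.621

The required radius is the distance from (6, 5.5) to the farthest point.
Squared distances: 28.25, 21.25, 276.25, 146.25, 169.25, 29.25.
Maximum is 276.25, attained at (0, -10).
r = √(276.25) ≈ 16.621.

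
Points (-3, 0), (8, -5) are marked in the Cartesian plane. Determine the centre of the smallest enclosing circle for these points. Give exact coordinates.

The smallest circle enclosing two points has them as diameter endpoints.
Centre = midpoint = (2.5, -2.5); r² = |(-3, 0)−(8, -5)|²/4 = 146/4 = 36.5.
Centre = (2.5, -2.5).

(2.5, -2.5)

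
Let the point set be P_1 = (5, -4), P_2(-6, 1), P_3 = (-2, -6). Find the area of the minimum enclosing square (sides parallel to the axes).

121

The bounding box has width 11 and height 7.
An axis-aligned square enclosing the set must have side ≥ max(width, height).
So the minimum side is max(11, 7) = 11.
Area = 11² = 121.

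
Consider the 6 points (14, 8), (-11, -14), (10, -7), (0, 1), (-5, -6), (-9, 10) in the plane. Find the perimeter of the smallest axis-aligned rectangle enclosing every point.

98

Width = max x − min x = 14 − (-11) = 25.
Height = max y − min y = 10 − (-14) = 24.
Perimeter = 2(25 + 24) = 98.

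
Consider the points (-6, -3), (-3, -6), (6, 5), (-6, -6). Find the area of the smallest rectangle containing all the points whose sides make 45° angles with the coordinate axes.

69

In coordinates u = x + y, v = x − y the rectangle is axis-aligned; the map (x,y)→(u,v) scales areas by 2.
u-values: -9, -9, 11, -12; range = 11 − (-12) = 23.
v-values: -3, 3, 1, 0; range = 3 − (-3) = 6.
Area = (23 × 6) / 2 = 69.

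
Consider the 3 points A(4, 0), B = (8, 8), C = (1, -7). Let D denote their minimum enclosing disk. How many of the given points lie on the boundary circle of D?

2

Side lengths²: AB² = 80, AC² = 58, BC² = 274.
Since BC² = 274 ≥ 80 + 58 = 138, the angle opposite BC is not acute, so the smallest enclosing circle has BC as diameter.
Centre = midpoint of BC = (4.5, 0.5), r² = 274/4 = 68.5.
The points at distance exactly r from the centre are B, C — 2 points.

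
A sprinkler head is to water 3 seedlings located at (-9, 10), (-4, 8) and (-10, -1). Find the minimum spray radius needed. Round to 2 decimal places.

Call the three points A, B, C in the order given.
Side lengths²: AB² = 29, AC² = 122, BC² = 117.
Since AC² = 122 < 117 + 29 = 146, the triangle is acute, so the smallest enclosing circle is the circumcircle.
Circumcentre = (-317/38, 167/38), r² = 22997/722.
r = √(22997/722) ≈ 5.64.

5.64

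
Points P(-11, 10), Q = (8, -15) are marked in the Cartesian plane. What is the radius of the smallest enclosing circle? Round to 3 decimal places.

The smallest circle enclosing two points has them as diameter endpoints.
Centre = midpoint = (-1.5, -2.5); r² = |PQ|²/4 = 986/4 = 246.5.
r = √(246.5) ≈ 15.700.

15.700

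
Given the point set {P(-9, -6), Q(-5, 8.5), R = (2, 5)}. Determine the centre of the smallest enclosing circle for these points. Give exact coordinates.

(-55/12, 7/12)

Side lengths²: PQ² = 226.25, PR² = 242, QR² = 61.25.
Since PR² = 242 < 226.25 + 61.25 = 287.5, the triangle is acute, so the smallest enclosing circle is the circumcircle.
Circumcentre = (-55/12, 7/12), r² = 4525/72.
Centre = (-55/12, 7/12).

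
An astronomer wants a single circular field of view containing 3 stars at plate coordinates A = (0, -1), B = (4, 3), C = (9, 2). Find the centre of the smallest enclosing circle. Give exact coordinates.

Side lengths²: AB² = 32, AC² = 90, BC² = 26.
Since AC² = 90 ≥ 32 + 26 = 58, the angle opposite AC is not acute, so the smallest enclosing circle has AC as diameter.
Centre = midpoint of AC = (4.5, 0.5), r² = 90/4 = 22.5.
Centre = (4.5, 0.5).

(4.5, 0.5)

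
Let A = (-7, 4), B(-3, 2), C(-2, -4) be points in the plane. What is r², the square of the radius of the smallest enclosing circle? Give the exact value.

Side lengths²: AB² = 20, AC² = 89, BC² = 37.
Since AC² = 89 ≥ 37 + 20 = 57, the angle opposite AC is not acute, so the smallest enclosing circle has AC as diameter.
Centre = midpoint of AC = (-4.5, 0), r² = 89/4 = 22.25.

22.25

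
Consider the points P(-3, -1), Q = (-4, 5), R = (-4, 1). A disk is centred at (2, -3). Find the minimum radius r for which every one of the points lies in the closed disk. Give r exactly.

The required radius is the distance from (2, -3) to the farthest point.
Squared distances: 29, 100, 52.
Maximum is 100, attained at Q.
r = √100 = 10.

10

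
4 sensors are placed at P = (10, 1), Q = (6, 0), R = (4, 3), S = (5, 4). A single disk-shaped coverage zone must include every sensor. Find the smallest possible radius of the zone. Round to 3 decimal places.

The minimum enclosing circle of a finite set is fixed by two of the points (as a diameter) or three (as a circumcircle).
The farthest pair is P–R with squared distance 40. The circle on this segment as diameter has centre (7, 2) and r² = 40/4 = 10.
Check Q: distance² to centre = 5 ≤ 10, so it lies inside.
All remaining points lie in this disk, and no smaller disk contains both endpoints, so this is the minimum enclosing circle.
r = √10 ≈ 3.162.

3.162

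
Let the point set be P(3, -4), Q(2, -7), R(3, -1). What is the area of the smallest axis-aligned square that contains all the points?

36

The bounding box has width 1 and height 6.
An axis-aligned square enclosing the set must have side ≥ max(width, height).
So the minimum side is max(1, 6) = 6.
Area = 6² = 36.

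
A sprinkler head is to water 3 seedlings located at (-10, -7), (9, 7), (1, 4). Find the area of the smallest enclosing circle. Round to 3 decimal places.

437.467

Call the three points A, B, C in the order given.
Side lengths²: AB² = 557, AC² = 242, BC² = 73.
Since AB² = 557 ≥ 242 + 73 = 315, the angle opposite AB is not acute, so the smallest enclosing circle has AB as diameter.
Centre = midpoint of AB = (-0.5, 0), r² = 557/4 = 139.25.
Area = π·r² = π·139.25 ≈ 437.467.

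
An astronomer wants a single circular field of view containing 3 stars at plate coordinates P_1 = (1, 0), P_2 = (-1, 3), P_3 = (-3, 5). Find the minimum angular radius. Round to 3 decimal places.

Side lengths²: P_1P_2² = 13, P_1P_3² = 41, P_2P_3² = 8.
Since P_1P_3² = 41 ≥ 13 + 8 = 21, the angle opposite P_1P_3 is not acute, so the smallest enclosing circle has P_1P_3 as diameter.
Centre = midpoint of P_1P_3 = (-1, 2.5), r² = 41/4 = 10.25.
r = √(10.25) ≈ 3.202.

3.202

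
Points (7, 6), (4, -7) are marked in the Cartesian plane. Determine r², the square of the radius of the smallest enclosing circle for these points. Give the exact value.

44.5

The smallest circle enclosing two points has them as diameter endpoints.
Centre = midpoint = (5.5, -0.5); r² = |(7, 6)−(4, -7)|²/4 = 178/4 = 44.5.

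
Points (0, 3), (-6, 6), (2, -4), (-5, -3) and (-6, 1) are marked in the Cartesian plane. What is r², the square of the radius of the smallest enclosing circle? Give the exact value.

The farthest pair is (-6, 6)–(2, -4) with squared distance 164. The circle on this segment as diameter has centre (-2, 1) and r² = 164/4 = 41.
Check (0, 3): distance² to centre = 8 ≤ 41, so it lies inside.
All remaining points lie in this disk, and no smaller disk contains both endpoints, so this is the minimum enclosing circle.

41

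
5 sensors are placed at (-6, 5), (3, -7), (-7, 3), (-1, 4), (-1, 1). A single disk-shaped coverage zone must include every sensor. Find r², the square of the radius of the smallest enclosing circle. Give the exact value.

56.25

The farthest pair is (-6, 5)–(3, -7) with squared distance 225. The circle on this segment as diameter has centre (-1.5, -1) and r² = 225/4 = 56.25.
Check (-7, 3): distance² to centre = 46.25 ≤ 56.25, so it lies inside.
All remaining points lie in this disk, and no smaller disk contains both endpoints, so this is the minimum enclosing circle.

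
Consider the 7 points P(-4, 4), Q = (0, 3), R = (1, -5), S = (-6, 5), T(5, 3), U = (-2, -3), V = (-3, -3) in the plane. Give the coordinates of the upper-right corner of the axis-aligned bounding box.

(5, 5)

x-range [-6, 5], y-range [-5, 5].
The upper-right corner is (5, 5).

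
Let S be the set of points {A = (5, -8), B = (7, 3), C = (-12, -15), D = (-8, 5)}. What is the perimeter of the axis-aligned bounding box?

Width = max x − min x = 7 − (-12) = 19.
Height = max y − min y = 5 − (-15) = 20.
Perimeter = 2(19 + 20) = 78.

78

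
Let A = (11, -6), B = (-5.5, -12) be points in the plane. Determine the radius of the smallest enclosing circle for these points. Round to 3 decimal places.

The smallest circle enclosing two points has them as diameter endpoints.
Centre = midpoint = (2.75, -9); r² = |AB|²/4 = 308.25/4 = 77.0625.
r = √(77.0625) ≈ 8.779.

8.779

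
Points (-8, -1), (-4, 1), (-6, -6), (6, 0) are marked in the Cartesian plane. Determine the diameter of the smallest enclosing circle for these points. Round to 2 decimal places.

The minimum enclosing circle is determined by three boundary points: (-8, -1), (-6, -6), (6, 0).
Their circumcentre is (-23/24, -13/12) with r² = 28565/576.
The farthest remaining point (-4, 1) is at distance² 7829/576 ≤ 28565/576.
Diameter = 2r = 2√(28565/576) ≈ 14.08.

14.08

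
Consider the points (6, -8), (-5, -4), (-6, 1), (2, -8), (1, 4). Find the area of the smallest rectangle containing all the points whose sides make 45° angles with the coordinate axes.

147

In coordinates u = x + y, v = x − y the rectangle is axis-aligned; the map (x,y)→(u,v) scales areas by 2.
u-values: -2, -9, -5, -6, 5; range = 5 − (-9) = 14.
v-values: 14, -1, -7, 10, -3; range = 14 − (-7) = 21.
Area = (14 × 21) / 2 = 147.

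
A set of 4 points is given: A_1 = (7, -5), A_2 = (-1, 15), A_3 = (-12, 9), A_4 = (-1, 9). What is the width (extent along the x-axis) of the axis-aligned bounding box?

max x = 7, min x = -12, so width = 19.

19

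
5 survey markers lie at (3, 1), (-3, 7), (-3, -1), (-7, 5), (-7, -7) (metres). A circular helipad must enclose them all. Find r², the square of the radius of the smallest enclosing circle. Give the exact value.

The minimum enclosing circle of a finite set is fixed by two of the points (as a diameter) or three (as a circumcircle).
The minimum enclosing circle is determined by three boundary points: (3, 1), (-3, 7), (-7, -7).
Their circumcentre is (-38/9, -2/9) with r² = 4346/81.
The farthest remaining point (-7, 5) is at distance² 2834/81 ≤ 4346/81.

4346/81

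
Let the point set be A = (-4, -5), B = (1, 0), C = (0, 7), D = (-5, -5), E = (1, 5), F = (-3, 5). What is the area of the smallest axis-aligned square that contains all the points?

The bounding box has width 6 and height 12.
An axis-aligned square enclosing the set must have side ≥ max(width, height).
So the minimum side is max(6, 12) = 12.
Area = 12² = 144.

144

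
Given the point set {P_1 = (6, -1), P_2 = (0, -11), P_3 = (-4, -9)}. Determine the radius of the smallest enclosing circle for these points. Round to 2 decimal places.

6.40

Side lengths²: P_1P_2² = 136, P_1P_3² = 164, P_2P_3² = 20.
Since P_1P_3² = 164 ≥ 136 + 20 = 156, the angle opposite P_1P_3 is not acute, so the smallest enclosing circle has P_1P_3 as diameter.
Centre = midpoint of P_1P_3 = (1, -5), r² = 164/4 = 41.
r = √41 ≈ 6.40.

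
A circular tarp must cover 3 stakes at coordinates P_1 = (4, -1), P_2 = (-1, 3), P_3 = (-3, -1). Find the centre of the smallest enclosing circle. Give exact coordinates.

Side lengths²: P_1P_2² = 41, P_1P_3² = 49, P_2P_3² = 20.
Since P_1P_3² = 49 < 41 + 20 = 61, the triangle is acute, so the smallest enclosing circle is the circumcircle.
Circumcentre = (0.5, -0.25), r² = 12.8125.
Centre = (0.5, -0.25).

(0.5, -0.25)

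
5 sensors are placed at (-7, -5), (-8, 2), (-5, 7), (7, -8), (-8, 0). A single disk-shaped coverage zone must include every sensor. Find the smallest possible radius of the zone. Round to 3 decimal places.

A smallest enclosing disk is always determined by at most three of the input points on its boundary.
The farthest pair is (-5, 7)–(7, -8) with squared distance 369. The circle on this segment as diameter has centre (1, -0.5) and r² = 369/4 = 92.25.
Check (-7, -5): distance² to centre = 84.25 ≤ 92.25, so it lies inside.
All remaining points lie in this disk, and no smaller disk contains both endpoints, so this is the minimum enclosing circle.
r = √(92.25) ≈ 9.605.

9.605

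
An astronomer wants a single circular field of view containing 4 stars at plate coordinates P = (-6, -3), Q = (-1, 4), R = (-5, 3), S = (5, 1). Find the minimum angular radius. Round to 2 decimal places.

A smallest enclosing disk is always determined by at most three of the input points on its boundary.
The minimum enclosing circle is determined by three boundary points: P, R, S.
Their circumcentre is (-35/62, -51/62) with r² = 65897/1922.
The farthest remaining point Q is at distance² 45065/1922 ≤ 65897/1922.
r = √(65897/1922) ≈ 5.86.

5.86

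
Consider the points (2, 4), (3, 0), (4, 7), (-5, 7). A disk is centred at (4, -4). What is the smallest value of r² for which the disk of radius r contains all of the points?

202

The required radius is the distance from (4, -4) to the farthest point.
Squared distances: 68, 17, 121, 202.
Maximum is 202, attained at (-5, 7).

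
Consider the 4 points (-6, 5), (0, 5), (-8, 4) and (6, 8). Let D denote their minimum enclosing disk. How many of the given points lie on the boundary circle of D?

2

A smallest enclosing disk is always determined by at most three of the input points on its boundary.
The farthest pair is (-8, 4)–(6, 8) with squared distance 212. The circle on this segment as diameter has centre (-1, 6) and r² = 212/4 = 53.
Check (-6, 5): distance² to centre = 26 ≤ 53, so it lies inside.
All remaining points lie in this disk, and no smaller disk contains both endpoints, so this is the minimum enclosing circle.
The points at distance exactly r from the centre are (-8, 4), (6, 8) — 2 points.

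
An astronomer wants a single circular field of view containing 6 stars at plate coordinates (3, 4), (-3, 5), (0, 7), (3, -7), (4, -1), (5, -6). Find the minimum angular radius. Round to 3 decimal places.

7.159

The farthest pair is (0, 7)–(3, -7) with squared distance 205. The circle on this segment as diameter has centre (1.5, 0) and r² = 205/4 = 51.25.
Check (3, 4): distance² to centre = 18.25 ≤ 51.25, so it lies inside.
All remaining points lie in this disk, and no smaller disk contains both endpoints, so this is the minimum enclosing circle.
r = √(51.25) ≈ 7.159.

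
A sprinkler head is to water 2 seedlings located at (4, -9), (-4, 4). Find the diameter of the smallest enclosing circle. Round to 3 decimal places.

The smallest circle enclosing two points has them as diameter endpoints.
Centre = midpoint = (0, -2.5); r² = |(4, -9)−(-4, 4)|²/4 = 233/4 = 58.25.
Diameter = 2r = 2√(58.25) ≈ 15.264.

15.264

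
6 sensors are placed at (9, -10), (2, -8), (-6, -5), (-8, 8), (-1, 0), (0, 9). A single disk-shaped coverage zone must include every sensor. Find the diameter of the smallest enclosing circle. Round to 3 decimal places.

24.759

The farthest pair is (9, -10)–(-8, 8) with squared distance 613. The circle on this segment as diameter has centre (0.5, -1) and r² = 613/4 = 153.25.
Check (2, -8): distance² to centre = 51.25 ≤ 153.25, so it lies inside.
All remaining points lie in this disk, and no smaller disk contains both endpoints, so this is the minimum enclosing circle.
Diameter = 2r = 2√(153.25) ≈ 24.759.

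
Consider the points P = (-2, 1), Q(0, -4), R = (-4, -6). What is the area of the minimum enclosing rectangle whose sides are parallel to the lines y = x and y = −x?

In coordinates u = x + y, v = x − y the rectangle is axis-aligned; the map (x,y)→(u,v) scales areas by 2.
u-values: -1, -4, -10; range = -1 − (-10) = 9.
v-values: -3, 4, 2; range = 4 − (-3) = 7.
Area = (9 × 7) / 2 = 31.5.

31.5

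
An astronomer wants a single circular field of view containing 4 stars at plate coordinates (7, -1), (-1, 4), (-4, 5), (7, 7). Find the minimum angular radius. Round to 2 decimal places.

6.37

By Welzl's lemma the MEC is supported by two points (diametrically opposite) or three points (on a circumcircle).
The minimum enclosing circle is determined by three boundary points: (7, -1), (-4, 5), (7, 7).
Their circumcentre is (45/22, 3) with r² = 19625/484.
The farthest remaining point (-1, 4) is at distance² 4973/484 ≤ 19625/484.
r = √(19625/484) ≈ 6.37.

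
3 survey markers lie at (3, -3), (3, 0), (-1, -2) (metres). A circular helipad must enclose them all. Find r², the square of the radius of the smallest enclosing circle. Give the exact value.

Call the three points A, B, C in the order given.
Side lengths²: AB² = 9, AC² = 17, BC² = 20.
Since BC² = 20 < 17 + 9 = 26, the triangle is acute, so the smallest enclosing circle is the circumcircle.
Circumcentre = (1.25, -1.5), r² = 5.3125.

5.3125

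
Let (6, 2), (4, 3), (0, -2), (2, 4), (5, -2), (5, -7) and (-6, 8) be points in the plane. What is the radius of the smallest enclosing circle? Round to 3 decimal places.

The minimum enclosing circle of a finite set is fixed by two of the points (as a diameter) or three (as a circumcircle).
The farthest pair is (5, -7)–(-6, 8) with squared distance 346. The circle on this segment as diameter has centre (-0.5, 0.5) and r² = 346/4 = 86.5.
Check (6, 2): distance² to centre = 44.5 ≤ 86.5, so it lies inside.
All remaining points lie in this disk, and no smaller disk contains both endpoints, so this is the minimum enclosing circle.
r = √(86.5) ≈ 9.301.

9.301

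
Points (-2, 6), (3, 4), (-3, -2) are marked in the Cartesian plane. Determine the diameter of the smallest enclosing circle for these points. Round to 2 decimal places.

8.77

Call the three points A, B, C in the order given.
Side lengths²: AB² = 29, AC² = 65, BC² = 72.
Since BC² = 72 < 65 + 29 = 94, the triangle is acute, so the smallest enclosing circle is the circumcircle.
Circumcentre = (-11/14, 25/14), r² = 1885/98.
Diameter = 2r = 2√(1885/98) ≈ 8.77.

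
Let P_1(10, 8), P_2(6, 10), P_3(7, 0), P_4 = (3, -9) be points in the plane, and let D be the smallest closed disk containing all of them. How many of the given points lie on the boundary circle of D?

2

A smallest enclosing disk is always determined by at most three of the input points on its boundary.
The farthest pair is P_2–P_4 with squared distance 370. The circle on this segment as diameter has centre (4.5, 0.5) and r² = 370/4 = 92.5.
Check P_1: distance² to centre = 86.5 ≤ 92.5, so it lies inside.
All remaining points lie in this disk, and no smaller disk contains both endpoints, so this is the minimum enclosing circle.
The points at distance exactly r from the centre are P_2, P_4 — 2 points.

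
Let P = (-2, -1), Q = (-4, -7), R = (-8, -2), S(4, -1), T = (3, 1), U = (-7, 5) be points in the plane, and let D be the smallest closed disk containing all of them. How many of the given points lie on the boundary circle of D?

3

The minimum enclosing circle is determined by three boundary points: Q, S, U.
Their circumcentre is (-105/38, -6/19) with r² = 66725/1444.
The farthest remaining point T is at distance² 50461/1444 ≤ 66725/1444.
The points at distance exactly r from the centre are Q, S, U — 3 points.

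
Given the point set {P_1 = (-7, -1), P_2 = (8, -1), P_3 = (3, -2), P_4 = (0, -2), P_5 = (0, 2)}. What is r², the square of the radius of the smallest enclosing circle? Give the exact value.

56.25

The farthest pair is P_1–P_2 with squared distance 225. The circle on this segment as diameter has centre (0.5, -1) and r² = 225/4 = 56.25.
Check P_3: distance² to centre = 7.25 ≤ 56.25, so it lies inside.
All remaining points lie in this disk, and no smaller disk contains both endpoints, so this is the minimum enclosing circle.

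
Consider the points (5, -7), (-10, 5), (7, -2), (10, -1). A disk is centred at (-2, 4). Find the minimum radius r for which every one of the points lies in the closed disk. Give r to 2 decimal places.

The required radius is the distance from (-2, 4) to the farthest point.
Squared distances: 170, 65, 117, 169.
Maximum is 170, attained at (5, -7).
r = √170 ≈ 13.04.

13.04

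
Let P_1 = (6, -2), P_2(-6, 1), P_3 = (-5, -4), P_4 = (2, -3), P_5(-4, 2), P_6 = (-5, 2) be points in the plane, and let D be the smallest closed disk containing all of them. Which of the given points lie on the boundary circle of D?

P_1, P_2

By Welzl's lemma the MEC is supported by two points (diametrically opposite) or three points (on a circumcircle).
The farthest pair is P_1–P_2 with squared distance 153. The circle on this segment as diameter has centre (0, -0.5) and r² = 153/4 = 38.25.
Check P_3: distance² to centre = 37.25 ≤ 38.25, so it lies inside.
All remaining points lie in this disk, and no smaller disk contains both endpoints, so this is the minimum enclosing circle.
The points at distance exactly r from the centre are P_1, P_2 — 2 points.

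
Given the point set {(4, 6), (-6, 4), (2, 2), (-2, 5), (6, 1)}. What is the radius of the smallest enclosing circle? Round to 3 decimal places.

6.185

By Welzl's lemma the MEC is supported by two points (diametrically opposite) or three points (on a circumcircle).
The farthest pair is (-6, 4)–(6, 1) with squared distance 153. The circle on this segment as diameter has centre (0, 2.5) and r² = 153/4 = 38.25.
Check (4, 6): distance² to centre = 28.25 ≤ 38.25, so it lies inside.
All remaining points lie in this disk, and no smaller disk contains both endpoints, so this is the minimum enclosing circle.
r = √(38.25) ≈ 6.185.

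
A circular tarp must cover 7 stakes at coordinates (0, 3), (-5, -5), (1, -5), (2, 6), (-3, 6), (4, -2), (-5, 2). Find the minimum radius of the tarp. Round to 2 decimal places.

The minimum enclosing circle of a finite set is fixed by two of the points (as a diameter) or three (as a circumcircle).
The farthest pair is (-5, -5)–(2, 6) with squared distance 170. The circle on this segment as diameter has centre (-1.5, 0.5) and r² = 170/4 = 42.5.
Check (0, 3): distance² to centre = 8.5 ≤ 42.5, so it lies inside.
All remaining points lie in this disk, and no smaller disk contains both endpoints, so this is the minimum enclosing circle.
r = √(42.5) ≈ 6.52.

6.52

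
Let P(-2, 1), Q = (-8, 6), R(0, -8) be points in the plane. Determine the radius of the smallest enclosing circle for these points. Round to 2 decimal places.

Side lengths²: PQ² = 61, PR² = 85, QR² = 260.
Since QR² = 260 ≥ 85 + 61 = 146, the angle opposite QR is not acute, so the smallest enclosing circle has QR as diameter.
Centre = midpoint of QR = (-4, -1), r² = 260/4 = 65.
r = √65 ≈ 8.06.

8.06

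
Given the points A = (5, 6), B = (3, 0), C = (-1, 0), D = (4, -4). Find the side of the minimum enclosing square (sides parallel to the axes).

10

The bounding box has width 6 and height 10.
An axis-aligned square enclosing the set must have side ≥ max(width, height).
So the minimum side is max(6, 10) = 10.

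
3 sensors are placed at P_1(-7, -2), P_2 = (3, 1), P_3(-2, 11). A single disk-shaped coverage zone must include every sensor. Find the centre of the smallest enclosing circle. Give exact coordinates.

(-155/46, 187/46)

Side lengths²: P_1P_2² = 109, P_1P_3² = 194, P_2P_3² = 125.
Since P_1P_3² = 194 < 125 + 109 = 234, the triangle is acute, so the smallest enclosing circle is the circumcircle.
Circumcentre = (-155/46, 187/46), r² = 52865/1058.
Centre = (-155/46, 187/46).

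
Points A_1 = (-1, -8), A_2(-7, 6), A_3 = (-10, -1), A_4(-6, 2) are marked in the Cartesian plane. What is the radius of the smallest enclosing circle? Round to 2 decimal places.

7.62

The minimum enclosing circle of a finite set is fixed by two of the points (as a diameter) or three (as a circumcircle).
The farthest pair is A_1–A_2 with squared distance 232. The circle on this segment as diameter has centre (-4, -1) and r² = 232/4 = 58.
Check A_3: distance² to centre = 36 ≤ 58, so it lies inside.
All remaining points lie in this disk, and no smaller disk contains both endpoints, so this is the minimum enclosing circle.
r = √58 ≈ 7.62.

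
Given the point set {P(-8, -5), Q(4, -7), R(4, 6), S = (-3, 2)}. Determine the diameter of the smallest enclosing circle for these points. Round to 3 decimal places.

16.503

By Welzl's lemma the MEC is supported by two points (diametrically opposite) or three points (on a circumcircle).
The minimum enclosing circle is determined by three boundary points: P, Q, R.
Their circumcentre is (-13/12, -0.5) with r² = 9805/144.
The farthest remaining point S is at distance² 1429/144 ≤ 9805/144.
Diameter = 2r = 2√(9805/144) ≈ 16.503.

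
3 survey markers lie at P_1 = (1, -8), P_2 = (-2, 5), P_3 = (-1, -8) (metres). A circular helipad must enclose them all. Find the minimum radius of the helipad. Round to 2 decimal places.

6.67

Side lengths²: P_1P_2² = 178, P_1P_3² = 4, P_2P_3² = 170.
Since P_1P_2² = 178 ≥ 170 + 4 = 174, the angle opposite P_1P_2 is not acute, so the smallest enclosing circle has P_1P_2 as diameter.
Centre = midpoint of P_1P_2 = (-0.5, -1.5), r² = 178/4 = 44.5.
r = √(44.5) ≈ 6.67.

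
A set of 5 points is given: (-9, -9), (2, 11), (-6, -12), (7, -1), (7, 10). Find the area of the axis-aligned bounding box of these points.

368

x ranges over [-9, 7], width 16.
y ranges over [-12, 11], height 23.
Area = 16 × 23 = 368.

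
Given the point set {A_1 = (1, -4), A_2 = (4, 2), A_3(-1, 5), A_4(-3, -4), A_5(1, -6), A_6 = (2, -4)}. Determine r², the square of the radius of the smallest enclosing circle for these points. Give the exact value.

The farthest pair is A_3–A_5 with squared distance 125. The circle on this segment as diameter has centre (0, -0.5) and r² = 125/4 = 31.25.
Check A_1: distance² to centre = 13.25 ≤ 31.25, so it lies inside.
All remaining points lie in this disk, and no smaller disk contains both endpoints, so this is the minimum enclosing circle.

31.25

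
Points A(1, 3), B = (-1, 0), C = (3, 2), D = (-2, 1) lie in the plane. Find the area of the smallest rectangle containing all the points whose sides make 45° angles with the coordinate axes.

12

In coordinates u = x + y, v = x − y the rectangle is axis-aligned; the map (x,y)→(u,v) scales areas by 2.
u-values: 4, -1, 5, -1; range = 5 − (-1) = 6.
v-values: -2, -1, 1, -3; range = 1 − (-3) = 4.
Area = (6 × 4) / 2 = 12.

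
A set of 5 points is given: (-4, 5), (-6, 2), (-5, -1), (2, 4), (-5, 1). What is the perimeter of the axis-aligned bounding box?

28

Width = max x − min x = 2 − (-6) = 8.
Height = max y − min y = 5 − (-1) = 6.
Perimeter = 2(8 + 6) = 28.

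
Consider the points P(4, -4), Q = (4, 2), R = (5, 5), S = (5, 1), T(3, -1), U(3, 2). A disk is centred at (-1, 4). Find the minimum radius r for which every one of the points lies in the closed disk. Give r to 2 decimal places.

9.43

The required radius is the distance from (-1, 4) to the farthest point.
Squared distances: 89, 29, 37, 45, 41, 20.
Maximum is 89, attained at P.
r = √89 ≈ 9.43.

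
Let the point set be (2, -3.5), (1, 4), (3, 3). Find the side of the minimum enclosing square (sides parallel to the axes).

7.5

The bounding box has width 2 and height 7.5.
An axis-aligned square enclosing the set must have side ≥ max(width, height).
So the minimum side is max(2, 7.5) = 7.5.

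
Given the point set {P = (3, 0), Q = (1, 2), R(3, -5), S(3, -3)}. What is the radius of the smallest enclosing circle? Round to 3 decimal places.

3.640

The farthest pair is Q–R with squared distance 53. The circle on this segment as diameter has centre (2, -1.5) and r² = 53/4 = 13.25.
Check P: distance² to centre = 3.25 ≤ 13.25, so it lies inside.
All remaining points lie in this disk, and no smaller disk contains both endpoints, so this is the minimum enclosing circle.
r = √(13.25) ≈ 3.640.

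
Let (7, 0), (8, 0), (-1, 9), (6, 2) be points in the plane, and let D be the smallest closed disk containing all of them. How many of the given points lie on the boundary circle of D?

A smallest enclosing disk is always determined by at most three of the input points on its boundary.
The farthest pair is (8, 0)–(-1, 9) with squared distance 162. The circle on this segment as diameter has centre (3.5, 4.5) and r² = 162/4 = 40.5.
Check (7, 0): distance² to centre = 32.5 ≤ 40.5, so it lies inside.
All remaining points lie in this disk, and no smaller disk contains both endpoints, so this is the minimum enclosing circle.
The points at distance exactly r from the centre are (8, 0), (-1, 9) — 2 points.

2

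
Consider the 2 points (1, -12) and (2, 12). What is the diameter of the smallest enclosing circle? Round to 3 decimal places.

24.021

The smallest circle enclosing two points has them as diameter endpoints.
Centre = midpoint = (1.5, 0); r² = |(1, -12)−(2, 12)|²/4 = 577/4 = 144.25.
Diameter = 2r = 2√(144.25) ≈ 24.021.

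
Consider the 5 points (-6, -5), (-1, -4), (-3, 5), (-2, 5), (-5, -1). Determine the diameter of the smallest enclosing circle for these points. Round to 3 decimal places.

The farthest pair is (-6, -5)–(-2, 5) with squared distance 116. The circle on this segment as diameter has centre (-4, 0) and r² = 116/4 = 29.
Check (-1, -4): distance² to centre = 25 ≤ 29, so it lies inside.
All remaining points lie in this disk, and no smaller disk contains both endpoints, so this is the minimum enclosing circle.
Diameter = 2r = 2√29 ≈ 10.770.

10.770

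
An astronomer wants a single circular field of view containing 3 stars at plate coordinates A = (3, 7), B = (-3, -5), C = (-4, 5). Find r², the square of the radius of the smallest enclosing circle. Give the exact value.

Side lengths²: AB² = 180, AC² = 53, BC² = 101.
Since AB² = 180 ≥ 101 + 53 = 154, the angle opposite AB is not acute, so the smallest enclosing circle has AB as diameter.
Centre = midpoint of AB = (0, 1), r² = 180/4 = 45.

45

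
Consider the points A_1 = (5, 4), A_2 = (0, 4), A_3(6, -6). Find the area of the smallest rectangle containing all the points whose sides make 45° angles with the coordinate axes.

72

In coordinates u = x + y, v = x − y the rectangle is axis-aligned; the map (x,y)→(u,v) scales areas by 2.
u-values: 9, 4, 0; range = 9 − 0 = 9.
v-values: 1, -4, 12; range = 12 − (-4) = 16.
Area = (9 × 16) / 2 = 72.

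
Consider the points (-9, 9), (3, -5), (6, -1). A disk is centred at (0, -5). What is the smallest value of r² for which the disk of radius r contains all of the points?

277

The required radius is the distance from (0, -5) to the farthest point.
Squared distances: 277, 9, 52.
Maximum is 277, attained at (-9, 9).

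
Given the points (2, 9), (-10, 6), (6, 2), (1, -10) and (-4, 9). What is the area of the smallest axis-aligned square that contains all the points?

The bounding box has width 16 and height 19.
An axis-aligned square enclosing the set must have side ≥ max(width, height).
So the minimum side is max(16, 19) = 19.
Area = 19² = 361.

361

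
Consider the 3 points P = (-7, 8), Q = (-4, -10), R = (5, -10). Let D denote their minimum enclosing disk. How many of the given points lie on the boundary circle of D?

2

Side lengths²: PQ² = 333, PR² = 468, QR² = 81.
Since PR² = 468 ≥ 333 + 81 = 414, the angle opposite PR is not acute, so the smallest enclosing circle has PR as diameter.
Centre = midpoint of PR = (-1, -1), r² = 468/4 = 117.
The points at distance exactly r from the centre are P, R — 2 points.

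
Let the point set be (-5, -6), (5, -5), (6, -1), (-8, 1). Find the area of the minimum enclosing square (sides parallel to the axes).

196

The bounding box has width 14 and height 7.
An axis-aligned square enclosing the set must have side ≥ max(width, height).
So the minimum side is max(14, 7) = 14.
Area = 14² = 196.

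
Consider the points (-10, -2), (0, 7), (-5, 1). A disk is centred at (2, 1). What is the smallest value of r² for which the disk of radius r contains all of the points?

153

The required radius is the distance from (2, 1) to the farthest point.
Squared distances: 153, 40, 49.
Maximum is 153, attained at (-10, -2).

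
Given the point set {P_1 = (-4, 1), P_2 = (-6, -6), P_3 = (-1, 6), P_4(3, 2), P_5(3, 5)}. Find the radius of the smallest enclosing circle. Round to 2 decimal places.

7.11

By Welzl's lemma the MEC is supported by two points (diametrically opposite) or three points (on a circumcircle).
The farthest pair is P_2–P_5 with squared distance 202. The circle on this segment as diameter has centre (-1.5, -0.5) and r² = 202/4 = 50.5.
Check P_1: distance² to centre = 8.5 ≤ 50.5, so it lies inside.
All remaining points lie in this disk, and no smaller disk contains both endpoints, so this is the minimum enclosing circle.
r = √(50.5) ≈ 7.11.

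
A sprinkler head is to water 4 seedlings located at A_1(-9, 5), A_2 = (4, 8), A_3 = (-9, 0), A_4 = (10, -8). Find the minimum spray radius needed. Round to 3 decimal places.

11.511

A smallest enclosing disk is always determined by at most three of the input points on its boundary.
The farthest pair is A_1–A_4 with squared distance 530. The circle on this segment as diameter has centre (0.5, -1.5) and r² = 530/4 = 132.5.
Check A_2: distance² to centre = 102.5 ≤ 132.5, so it lies inside.
All remaining points lie in this disk, and no smaller disk contains both endpoints, so this is the minimum enclosing circle.
r = √(132.5) ≈ 11.511.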